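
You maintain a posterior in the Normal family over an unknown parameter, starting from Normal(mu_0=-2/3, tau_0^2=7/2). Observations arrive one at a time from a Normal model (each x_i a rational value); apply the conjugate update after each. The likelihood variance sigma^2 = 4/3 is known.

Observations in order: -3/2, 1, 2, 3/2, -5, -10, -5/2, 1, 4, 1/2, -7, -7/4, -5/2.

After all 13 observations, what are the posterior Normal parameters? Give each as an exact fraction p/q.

mu_0=-5167/3372, tau_0^2=28/281

obs 1: x=-3/2 → posterior Normal(-221/174, 28/29)
obs 2: x=1 → posterior Normal(-19/60, 14/25)
obs 3: x=2 → posterior Normal(157/426, 28/71)
obs 4: x=3/2 → posterior Normal(173/276, 7/23)
obs 5: x=-5 → posterior Normal(-142/339, 28/113)
obs 6: x=-10 → posterior Normal(-386/201, 14/67)
obs 7: x=-5/2 → posterior Normal(-1859/930, 28/155)
obs 8: x=1 → posterior Normal(-1733/1056, 7/44)
obs 9: x=4 → posterior Normal(-1229/1182, 28/197)
obs 10: x=1/2 → posterior Normal(-583/654, 14/109)
obs 11: x=-7 → posterior Normal(-1024/717, 28/239)
obs 12: x=-7/4 → posterior Normal(-349/240, 7/65)
obs 13: x=-5/2 → posterior Normal(-5167/3372, 28/281)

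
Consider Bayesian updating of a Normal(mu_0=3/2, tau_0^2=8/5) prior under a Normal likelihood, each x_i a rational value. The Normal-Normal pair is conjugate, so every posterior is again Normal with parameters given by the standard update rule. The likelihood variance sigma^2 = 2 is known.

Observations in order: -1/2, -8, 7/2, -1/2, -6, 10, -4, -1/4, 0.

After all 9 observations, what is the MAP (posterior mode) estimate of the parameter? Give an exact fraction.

-31/82

obs 1: x=-1/2 → posterior Normal(11/18, 8/9)
obs 2: x=-8 → posterior Normal(-53/26, 8/13)
obs 3: x=7/2 → posterior Normal(-25/34, 8/17)
obs 4: x=-1/2 → posterior Normal(-29/42, 8/21)
obs 5: x=-6 → posterior Normal(-77/50, 8/25)
obs 6: x=10 → posterior Normal(3/58, 8/29)
obs 7: x=-4 → posterior Normal(-29/66, 8/33)
obs 8: x=-1/4 → posterior Normal(-31/74, 8/37)
obs 9: x=0 → posterior Normal(-31/82, 8/41)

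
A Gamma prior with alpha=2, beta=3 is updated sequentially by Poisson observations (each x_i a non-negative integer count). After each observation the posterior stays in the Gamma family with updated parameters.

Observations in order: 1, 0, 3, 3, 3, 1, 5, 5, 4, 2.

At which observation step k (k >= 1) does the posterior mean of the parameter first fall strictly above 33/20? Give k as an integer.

k = 7

obs 1: x=1 → posterior Gamma(3, 4)
obs 2: x=0 → posterior Gamma(3, 5)
obs 3: x=3 → posterior Gamma(6, 6)
obs 4: x=3 → posterior Gamma(9, 7)
obs 5: x=3 → posterior Gamma(12, 8)
obs 6: x=1 → posterior Gamma(13, 9)
obs 7: x=5 → posterior Gamma(18, 10)
obs 8: x=5 → posterior Gamma(23, 11)
obs 9: x=4 → posterior Gamma(27, 12)
obs 10: x=2 → posterior Gamma(29, 13)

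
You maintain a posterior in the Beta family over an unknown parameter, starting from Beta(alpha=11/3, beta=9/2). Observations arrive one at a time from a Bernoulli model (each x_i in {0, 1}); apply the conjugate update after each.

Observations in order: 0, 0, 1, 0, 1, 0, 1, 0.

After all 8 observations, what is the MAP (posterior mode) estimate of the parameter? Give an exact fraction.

obs 1: x=0 → posterior Beta(11/3, 11/2)
obs 2: x=0 → posterior Beta(11/3, 13/2)
obs 3: x=1 → posterior Beta(14/3, 13/2)
obs 4: x=0 → posterior Beta(14/3, 15/2)
obs 5: x=1 → posterior Beta(17/3, 15/2)
obs 6: x=0 → posterior Beta(17/3, 17/2)
obs 7: x=1 → posterior Beta(20/3, 17/2)
obs 8: x=0 → posterior Beta(20/3, 19/2)

2/5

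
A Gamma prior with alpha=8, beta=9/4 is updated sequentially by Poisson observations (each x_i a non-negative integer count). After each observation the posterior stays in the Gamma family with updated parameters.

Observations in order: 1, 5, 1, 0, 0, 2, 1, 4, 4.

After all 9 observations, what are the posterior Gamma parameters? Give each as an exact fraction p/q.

alpha=26, beta=45/4

obs 1: x=1 → posterior Gamma(9, 13/4)
obs 2: x=5 → posterior Gamma(14, 17/4)
obs 3: x=1 → posterior Gamma(15, 21/4)
obs 4: x=0 → posterior Gamma(15, 25/4)
obs 5: x=0 → posterior Gamma(15, 29/4)
obs 6: x=2 → posterior Gamma(17, 33/4)
obs 7: x=1 → posterior Gamma(18, 37/4)
obs 8: x=4 → posterior Gamma(22, 41/4)
obs 9: x=4 → posterior Gamma(26, 45/4)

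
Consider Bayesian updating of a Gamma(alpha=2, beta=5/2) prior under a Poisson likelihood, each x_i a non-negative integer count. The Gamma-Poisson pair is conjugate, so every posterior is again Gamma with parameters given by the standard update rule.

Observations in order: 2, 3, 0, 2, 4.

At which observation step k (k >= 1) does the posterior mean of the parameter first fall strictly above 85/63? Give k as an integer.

k = 2

obs 1: x=2 → posterior Gamma(4, 7/2)
obs 2: x=3 → posterior Gamma(7, 9/2)
obs 3: x=0 → posterior Gamma(7, 11/2)
obs 4: x=2 → posterior Gamma(9, 13/2)
obs 5: x=4 → posterior Gamma(13, 15/2)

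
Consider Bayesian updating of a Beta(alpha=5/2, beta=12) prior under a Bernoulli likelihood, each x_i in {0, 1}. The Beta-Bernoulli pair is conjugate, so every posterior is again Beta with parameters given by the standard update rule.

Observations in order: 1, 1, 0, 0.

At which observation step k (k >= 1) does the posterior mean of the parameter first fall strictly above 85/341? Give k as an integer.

obs 1: x=1 → posterior Beta(7/2, 12)
obs 2: x=1 → posterior Beta(9/2, 12)
obs 3: x=0 → posterior Beta(9/2, 13)
obs 4: x=0 → posterior Beta(9/2, 14)

k = 2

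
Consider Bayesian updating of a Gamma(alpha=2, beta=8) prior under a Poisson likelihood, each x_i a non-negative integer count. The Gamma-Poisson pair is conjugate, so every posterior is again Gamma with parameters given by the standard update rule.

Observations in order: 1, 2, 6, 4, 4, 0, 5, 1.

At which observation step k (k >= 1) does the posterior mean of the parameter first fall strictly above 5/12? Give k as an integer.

k = 2

obs 1: x=1 → posterior Gamma(3, 9)
obs 2: x=2 → posterior Gamma(5, 10)
obs 3: x=6 → posterior Gamma(11, 11)
obs 4: x=4 → posterior Gamma(15, 12)
obs 5: x=4 → posterior Gamma(19, 13)
obs 6: x=0 → posterior Gamma(19, 14)
obs 7: x=5 → posterior Gamma(24, 15)
obs 8: x=1 → posterior Gamma(25, 16)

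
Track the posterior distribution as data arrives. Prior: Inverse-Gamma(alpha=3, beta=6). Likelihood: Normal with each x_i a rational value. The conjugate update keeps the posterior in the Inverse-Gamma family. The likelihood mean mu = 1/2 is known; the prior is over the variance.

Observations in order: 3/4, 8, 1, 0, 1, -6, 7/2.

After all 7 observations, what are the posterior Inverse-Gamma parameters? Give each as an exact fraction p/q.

alpha=13/2, beta=1925/32

obs 1: x=3/4 → posterior Inverse-Gamma(7/2, 193/32)
obs 2: x=8 → posterior Inverse-Gamma(4, 1093/32)
obs 3: x=1 → posterior Inverse-Gamma(9/2, 1097/32)
obs 4: x=0 → posterior Inverse-Gamma(5, 1101/32)
obs 5: x=1 → posterior Inverse-Gamma(11/2, 1105/32)
obs 6: x=-6 → posterior Inverse-Gamma(6, 1781/32)
obs 7: x=7/2 → posterior Inverse-Gamma(13/2, 1925/32)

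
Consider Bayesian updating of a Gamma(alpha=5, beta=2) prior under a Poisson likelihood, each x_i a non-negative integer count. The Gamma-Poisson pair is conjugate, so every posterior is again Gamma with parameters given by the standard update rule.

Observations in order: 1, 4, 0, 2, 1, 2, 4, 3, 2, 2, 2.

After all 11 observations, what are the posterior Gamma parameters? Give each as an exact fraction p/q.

alpha=28, beta=13

obs 1: x=1 → posterior Gamma(6, 3)
obs 2: x=4 → posterior Gamma(10, 4)
obs 3: x=0 → posterior Gamma(10, 5)
obs 4: x=2 → posterior Gamma(12, 6)
obs 5: x=1 → posterior Gamma(13, 7)
obs 6: x=2 → posterior Gamma(15, 8)
obs 7: x=4 → posterior Gamma(19, 9)
obs 8: x=3 → posterior Gamma(22, 10)
obs 9: x=2 → posterior Gamma(24, 11)
obs 10: x=2 → posterior Gamma(26, 12)
obs 11: x=2 → posterior Gamma(28, 13)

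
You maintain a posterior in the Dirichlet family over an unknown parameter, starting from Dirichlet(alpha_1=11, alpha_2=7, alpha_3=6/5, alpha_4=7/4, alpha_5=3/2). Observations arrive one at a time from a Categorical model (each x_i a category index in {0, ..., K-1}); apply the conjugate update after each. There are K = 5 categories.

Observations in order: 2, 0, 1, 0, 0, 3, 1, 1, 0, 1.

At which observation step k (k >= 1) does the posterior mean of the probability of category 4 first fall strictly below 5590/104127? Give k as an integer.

obs 1: x=2 → posterior Dirichlet(11, 7, 11/5, 7/4, 3/2)
obs 2: x=0 → posterior Dirichlet(12, 7, 11/5, 7/4, 3/2)
obs 3: x=1 → posterior Dirichlet(12, 8, 11/5, 7/4, 3/2)
obs 4: x=0 → posterior Dirichlet(13, 8, 11/5, 7/4, 3/2)
obs 5: x=0 → posterior Dirichlet(14, 8, 11/5, 7/4, 3/2)
obs 6: x=3 → posterior Dirichlet(14, 8, 11/5, 11/4, 3/2)
obs 7: x=1 → posterior Dirichlet(14, 9, 11/5, 11/4, 3/2)
obs 8: x=1 → posterior Dirichlet(14, 10, 11/5, 11/4, 3/2)
obs 9: x=0 → posterior Dirichlet(15, 10, 11/5, 11/4, 3/2)
obs 10: x=1 → posterior Dirichlet(15, 11, 11/5, 11/4, 3/2)

k = 6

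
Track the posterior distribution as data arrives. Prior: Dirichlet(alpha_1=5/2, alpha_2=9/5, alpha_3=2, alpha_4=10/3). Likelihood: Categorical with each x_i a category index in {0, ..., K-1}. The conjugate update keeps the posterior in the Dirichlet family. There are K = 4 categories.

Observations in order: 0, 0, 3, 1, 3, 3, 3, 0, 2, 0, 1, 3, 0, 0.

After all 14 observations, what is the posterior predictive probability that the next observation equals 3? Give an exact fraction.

250/709

obs 1: x=0 → posterior Dirichlet(7/2, 9/5, 2, 10/3)
obs 2: x=0 → posterior Dirichlet(9/2, 9/5, 2, 10/3)
obs 3: x=3 → posterior Dirichlet(9/2, 9/5, 2, 13/3)
obs 4: x=1 → posterior Dirichlet(9/2, 14/5, 2, 13/3)
obs 5: x=3 → posterior Dirichlet(9/2, 14/5, 2, 16/3)
obs 6: x=3 → posterior Dirichlet(9/2, 14/5, 2, 19/3)
obs 7: x=3 → posterior Dirichlet(9/2, 14/5, 2, 22/3)
obs 8: x=0 → posterior Dirichlet(11/2, 14/5, 2, 22/3)
obs 9: x=2 → posterior Dirichlet(11/2, 14/5, 3, 22/3)
obs 10: x=0 → posterior Dirichlet(13/2, 14/5, 3, 22/3)
obs 11: x=1 → posterior Dirichlet(13/2, 19/5, 3, 22/3)
obs 12: x=3 → posterior Dirichlet(13/2, 19/5, 3, 25/3)
obs 13: x=0 → posterior Dirichlet(15/2, 19/5, 3, 25/3)
obs 14: x=0 → posterior Dirichlet(17/2, 19/5, 3, 25/3)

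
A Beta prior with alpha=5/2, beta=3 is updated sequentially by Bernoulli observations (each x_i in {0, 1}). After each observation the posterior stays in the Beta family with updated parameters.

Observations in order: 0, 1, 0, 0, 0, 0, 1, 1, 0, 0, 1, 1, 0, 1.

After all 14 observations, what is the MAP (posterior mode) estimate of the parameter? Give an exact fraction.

3/7

obs 1: x=0 → posterior Beta(5/2, 4)
obs 2: x=1 → posterior Beta(7/2, 4)
obs 3: x=0 → posterior Beta(7/2, 5)
obs 4: x=0 → posterior Beta(7/2, 6)
obs 5: x=0 → posterior Beta(7/2, 7)
obs 6: x=0 → posterior Beta(7/2, 8)
obs 7: x=1 → posterior Beta(9/2, 8)
obs 8: x=1 → posterior Beta(11/2, 8)
obs 9: x=0 → posterior Beta(11/2, 9)
obs 10: x=0 → posterior Beta(11/2, 10)
obs 11: x=1 → posterior Beta(13/2, 10)
obs 12: x=1 → posterior Beta(15/2, 10)
obs 13: x=0 → posterior Beta(15/2, 11)
obs 14: x=1 → posterior Beta(17/2, 11)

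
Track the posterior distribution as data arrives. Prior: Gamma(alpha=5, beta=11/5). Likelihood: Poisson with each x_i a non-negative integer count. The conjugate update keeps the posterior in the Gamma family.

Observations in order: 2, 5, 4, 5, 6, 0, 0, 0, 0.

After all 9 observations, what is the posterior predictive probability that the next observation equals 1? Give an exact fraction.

obs 1: x=2 → posterior Gamma(7, 16/5)
obs 2: x=5 → posterior Gamma(12, 21/5)
obs 3: x=4 → posterior Gamma(16, 26/5)
obs 4: x=5 → posterior Gamma(21, 31/5)
obs 5: x=6 → posterior Gamma(27, 36/5)
obs 6: x=0 → posterior Gamma(27, 41/5)
obs 7: x=0 → posterior Gamma(27, 46/5)
obs 8: x=0 → posterior Gamma(27, 51/5)
obs 9: x=0 → posterior Gamma(27, 56/5)

21449170312870281407936471993760027712612057743360/97551820892064552722266841889541788960852432978481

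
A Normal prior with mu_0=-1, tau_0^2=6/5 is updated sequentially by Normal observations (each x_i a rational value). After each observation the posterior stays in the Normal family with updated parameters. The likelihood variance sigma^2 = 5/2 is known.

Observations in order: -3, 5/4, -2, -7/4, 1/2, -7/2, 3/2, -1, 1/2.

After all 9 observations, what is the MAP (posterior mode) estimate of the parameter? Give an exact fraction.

obs 1: x=-3 → posterior Normal(-61/37, 30/37)
obs 2: x=5/4 → posterior Normal(-46/49, 30/49)
obs 3: x=-2 → posterior Normal(-70/61, 30/61)
obs 4: x=-7/4 → posterior Normal(-91/73, 30/73)
obs 5: x=1/2 → posterior Normal(-1, 6/17)
obs 6: x=-7/2 → posterior Normal(-127/97, 30/97)
obs 7: x=3/2 → posterior Normal(-1, 30/109)
obs 8: x=-1 → posterior Normal(-1, 30/121)
obs 9: x=1/2 → posterior Normal(-115/133, 30/133)

-115/133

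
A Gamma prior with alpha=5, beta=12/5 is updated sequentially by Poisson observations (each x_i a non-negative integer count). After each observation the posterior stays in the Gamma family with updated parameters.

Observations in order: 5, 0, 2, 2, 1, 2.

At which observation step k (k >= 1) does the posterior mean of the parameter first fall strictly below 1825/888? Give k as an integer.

k = 5

obs 1: x=5 → posterior Gamma(10, 17/5)
obs 2: x=0 → posterior Gamma(10, 22/5)
obs 3: x=2 → posterior Gamma(12, 27/5)
obs 4: x=2 → posterior Gamma(14, 32/5)
obs 5: x=1 → posterior Gamma(15, 37/5)
obs 6: x=2 → posterior Gamma(17, 42/5)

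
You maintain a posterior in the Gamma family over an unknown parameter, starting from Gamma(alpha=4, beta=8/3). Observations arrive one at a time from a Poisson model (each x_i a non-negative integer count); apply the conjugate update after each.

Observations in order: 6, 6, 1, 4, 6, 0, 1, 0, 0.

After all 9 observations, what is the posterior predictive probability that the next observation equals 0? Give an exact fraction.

obs 1: x=6 → posterior Gamma(10, 11/3)
obs 2: x=6 → posterior Gamma(16, 14/3)
obs 3: x=1 → posterior Gamma(17, 17/3)
obs 4: x=4 → posterior Gamma(21, 20/3)
obs 5: x=6 → posterior Gamma(27, 23/3)
obs 6: x=0 → posterior Gamma(27, 26/3)
obs 7: x=1 → posterior Gamma(28, 29/3)
obs 8: x=0 → posterior Gamma(28, 32/3)
obs 9: x=0 → posterior Gamma(28, 35/3)

17135833820132164693504609167575836181640625/171372331490336173605981741257818705594679296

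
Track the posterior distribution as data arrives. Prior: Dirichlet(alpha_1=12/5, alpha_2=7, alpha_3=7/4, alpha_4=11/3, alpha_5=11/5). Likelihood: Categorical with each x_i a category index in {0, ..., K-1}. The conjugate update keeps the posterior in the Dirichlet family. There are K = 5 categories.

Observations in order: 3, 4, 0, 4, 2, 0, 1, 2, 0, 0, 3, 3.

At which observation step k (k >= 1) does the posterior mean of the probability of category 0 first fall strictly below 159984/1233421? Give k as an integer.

obs 1: x=3 → posterior Dirichlet(12/5, 7, 7/4, 14/3, 11/5)
obs 2: x=4 → posterior Dirichlet(12/5, 7, 7/4, 14/3, 16/5)
obs 3: x=0 → posterior Dirichlet(17/5, 7, 7/4, 14/3, 16/5)
obs 4: x=4 → posterior Dirichlet(17/5, 7, 7/4, 14/3, 21/5)
obs 5: x=2 → posterior Dirichlet(17/5, 7, 11/4, 14/3, 21/5)
obs 6: x=0 → posterior Dirichlet(22/5, 7, 11/4, 14/3, 21/5)
obs 7: x=1 → posterior Dirichlet(22/5, 8, 11/4, 14/3, 21/5)
obs 8: x=2 → posterior Dirichlet(22/5, 8, 15/4, 14/3, 21/5)
obs 9: x=0 → posterior Dirichlet(27/5, 8, 15/4, 14/3, 21/5)
obs 10: x=0 → posterior Dirichlet(32/5, 8, 15/4, 14/3, 21/5)
obs 11: x=3 → posterior Dirichlet(32/5, 8, 15/4, 17/3, 21/5)
obs 12: x=3 → posterior Dirichlet(32/5, 8, 15/4, 20/3, 21/5)

k = 2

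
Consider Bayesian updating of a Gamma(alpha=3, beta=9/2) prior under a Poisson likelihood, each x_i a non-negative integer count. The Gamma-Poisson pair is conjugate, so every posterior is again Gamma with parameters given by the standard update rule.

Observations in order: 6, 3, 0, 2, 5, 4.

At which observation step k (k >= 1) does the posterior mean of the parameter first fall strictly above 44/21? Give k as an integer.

obs 1: x=6 → posterior Gamma(9, 11/2)
obs 2: x=3 → posterior Gamma(12, 13/2)
obs 3: x=0 → posterior Gamma(12, 15/2)
obs 4: x=2 → posterior Gamma(14, 17/2)
obs 5: x=5 → posterior Gamma(19, 19/2)
obs 6: x=4 → posterior Gamma(23, 21/2)

k = 6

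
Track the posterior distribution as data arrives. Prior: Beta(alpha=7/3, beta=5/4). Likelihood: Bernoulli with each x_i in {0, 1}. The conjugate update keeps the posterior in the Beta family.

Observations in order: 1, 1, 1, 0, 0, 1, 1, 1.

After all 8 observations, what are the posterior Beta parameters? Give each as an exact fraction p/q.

obs 1: x=1 → posterior Beta(10/3, 5/4)
obs 2: x=1 → posterior Beta(13/3, 5/4)
obs 3: x=1 → posterior Beta(16/3, 5/4)
obs 4: x=0 → posterior Beta(16/3, 9/4)
obs 5: x=0 → posterior Beta(16/3, 13/4)
obs 6: x=1 → posterior Beta(19/3, 13/4)
obs 7: x=1 → posterior Beta(22/3, 13/4)
obs 8: x=1 → posterior Beta(25/3, 13/4)

alpha=25/3, beta=13/4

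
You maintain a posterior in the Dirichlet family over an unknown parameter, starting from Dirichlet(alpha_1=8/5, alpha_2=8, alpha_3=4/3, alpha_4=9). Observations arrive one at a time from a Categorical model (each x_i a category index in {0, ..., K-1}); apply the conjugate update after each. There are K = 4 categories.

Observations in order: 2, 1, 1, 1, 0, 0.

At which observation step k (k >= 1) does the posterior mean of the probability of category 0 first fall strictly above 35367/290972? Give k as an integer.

k = 6

obs 1: x=2 → posterior Dirichlet(8/5, 8, 7/3, 9)
obs 2: x=1 → posterior Dirichlet(8/5, 9, 7/3, 9)
obs 3: x=1 → posterior Dirichlet(8/5, 10, 7/3, 9)
obs 4: x=1 → posterior Dirichlet(8/5, 11, 7/3, 9)
obs 5: x=0 → posterior Dirichlet(13/5, 11, 7/3, 9)
obs 6: x=0 → posterior Dirichlet(18/5, 11, 7/3, 9)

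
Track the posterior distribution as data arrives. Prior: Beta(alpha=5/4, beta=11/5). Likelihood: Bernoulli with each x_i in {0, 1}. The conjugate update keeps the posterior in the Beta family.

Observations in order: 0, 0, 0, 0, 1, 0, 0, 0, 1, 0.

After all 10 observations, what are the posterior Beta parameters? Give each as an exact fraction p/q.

obs 1: x=0 → posterior Beta(5/4, 16/5)
obs 2: x=0 → posterior Beta(5/4, 21/5)
obs 3: x=0 → posterior Beta(5/4, 26/5)
obs 4: x=0 → posterior Beta(5/4, 31/5)
obs 5: x=1 → posterior Beta(9/4, 31/5)
obs 6: x=0 → posterior Beta(9/4, 36/5)
obs 7: x=0 → posterior Beta(9/4, 41/5)
obs 8: x=0 → posterior Beta(9/4, 46/5)
obs 9: x=1 → posterior Beta(13/4, 46/5)
obs 10: x=0 → posterior Beta(13/4, 51/5)

alpha=13/4, beta=51/5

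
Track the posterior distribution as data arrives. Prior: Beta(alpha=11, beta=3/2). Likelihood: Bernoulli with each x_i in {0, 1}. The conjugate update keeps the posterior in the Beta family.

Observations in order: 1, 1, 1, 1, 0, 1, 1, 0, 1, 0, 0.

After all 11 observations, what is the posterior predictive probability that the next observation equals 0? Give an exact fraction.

11/47

obs 1: x=1 → posterior Beta(12, 3/2)
obs 2: x=1 → posterior Beta(13, 3/2)
obs 3: x=1 → posterior Beta(14, 3/2)
obs 4: x=1 → posterior Beta(15, 3/2)
obs 5: x=0 → posterior Beta(15, 5/2)
obs 6: x=1 → posterior Beta(16, 5/2)
obs 7: x=1 → posterior Beta(17, 5/2)
obs 8: x=0 → posterior Beta(17, 7/2)
obs 9: x=1 → posterior Beta(18, 7/2)
obs 10: x=0 → posterior Beta(18, 9/2)
obs 11: x=0 → posterior Beta(18, 11/2)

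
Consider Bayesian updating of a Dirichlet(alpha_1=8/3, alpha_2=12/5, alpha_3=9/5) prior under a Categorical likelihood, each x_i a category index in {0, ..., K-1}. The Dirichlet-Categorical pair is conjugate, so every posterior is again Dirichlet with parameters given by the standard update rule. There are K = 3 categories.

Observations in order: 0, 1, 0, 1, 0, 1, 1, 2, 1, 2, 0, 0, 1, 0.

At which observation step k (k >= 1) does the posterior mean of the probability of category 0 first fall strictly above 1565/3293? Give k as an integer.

k = 5

obs 1: x=0 → posterior Dirichlet(11/3, 12/5, 9/5)
obs 2: x=1 → posterior Dirichlet(11/3, 17/5, 9/5)
obs 3: x=0 → posterior Dirichlet(14/3, 17/5, 9/5)
obs 4: x=1 → posterior Dirichlet(14/3, 22/5, 9/5)
obs 5: x=0 → posterior Dirichlet(17/3, 22/5, 9/5)
obs 6: x=1 → posterior Dirichlet(17/3, 27/5, 9/5)
obs 7: x=1 → posterior Dirichlet(17/3, 32/5, 9/5)
obs 8: x=2 → posterior Dirichlet(17/3, 32/5, 14/5)
obs 9: x=1 → posterior Dirichlet(17/3, 37/5, 14/5)
obs 10: x=2 → posterior Dirichlet(17/3, 37/5, 19/5)
obs 11: x=0 → posterior Dirichlet(20/3, 37/5, 19/5)
obs 12: x=0 → posterior Dirichlet(23/3, 37/5, 19/5)
obs 13: x=1 → posterior Dirichlet(23/3, 42/5, 19/5)
obs 14: x=0 → posterior Dirichlet(26/3, 42/5, 19/5)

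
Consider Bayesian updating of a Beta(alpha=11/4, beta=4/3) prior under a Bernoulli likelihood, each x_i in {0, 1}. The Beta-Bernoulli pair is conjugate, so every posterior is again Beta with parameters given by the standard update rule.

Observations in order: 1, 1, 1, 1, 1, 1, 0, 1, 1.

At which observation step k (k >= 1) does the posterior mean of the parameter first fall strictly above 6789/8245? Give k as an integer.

k = 4

obs 1: x=1 → posterior Beta(15/4, 4/3)
obs 2: x=1 → posterior Beta(19/4, 4/3)
obs 3: x=1 → posterior Beta(23/4, 4/3)
obs 4: x=1 → posterior Beta(27/4, 4/3)
obs 5: x=1 → posterior Beta(31/4, 4/3)
obs 6: x=1 → posterior Beta(35/4, 4/3)
obs 7: x=0 → posterior Beta(35/4, 7/3)
obs 8: x=1 → posterior Beta(39/4, 7/3)
obs 9: x=1 → posterior Beta(43/4, 7/3)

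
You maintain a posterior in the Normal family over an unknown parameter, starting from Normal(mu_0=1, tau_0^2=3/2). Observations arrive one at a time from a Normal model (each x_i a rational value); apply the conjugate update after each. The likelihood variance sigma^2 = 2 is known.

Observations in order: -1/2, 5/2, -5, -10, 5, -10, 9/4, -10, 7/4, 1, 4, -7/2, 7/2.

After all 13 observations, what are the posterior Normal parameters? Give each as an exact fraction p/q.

mu_0=-53/43, tau_0^2=6/43

obs 1: x=-1/2 → posterior Normal(5/14, 6/7)
obs 2: x=5/2 → posterior Normal(1, 3/5)
obs 3: x=-5 → posterior Normal(-5/13, 6/13)
obs 4: x=-10 → posterior Normal(-35/16, 3/8)
obs 5: x=5 → posterior Normal(-20/19, 6/19)
obs 6: x=-10 → posterior Normal(-25/11, 3/11)
obs 7: x=9/4 → posterior Normal(-173/100, 6/25)
obs 8: x=-10 → posterior Normal(-293/112, 3/14)
obs 9: x=7/4 → posterior Normal(-68/31, 6/31)
obs 10: x=1 → posterior Normal(-65/34, 3/17)
obs 11: x=4 → posterior Normal(-53/37, 6/37)
obs 12: x=-7/2 → posterior Normal(-127/80, 3/20)
obs 13: x=7/2 → posterior Normal(-53/43, 6/43)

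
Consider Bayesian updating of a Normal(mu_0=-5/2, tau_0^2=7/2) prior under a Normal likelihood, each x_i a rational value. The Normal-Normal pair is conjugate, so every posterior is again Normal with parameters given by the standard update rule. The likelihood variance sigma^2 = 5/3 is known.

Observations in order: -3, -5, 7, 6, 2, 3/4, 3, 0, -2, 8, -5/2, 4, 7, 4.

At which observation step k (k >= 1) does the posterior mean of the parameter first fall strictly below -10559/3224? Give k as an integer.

k = 2

obs 1: x=-3 → posterior Normal(-88/31, 35/31)
obs 2: x=-5 → posterior Normal(-193/52, 35/52)
obs 3: x=7 → posterior Normal(-46/73, 35/73)
obs 4: x=6 → posterior Normal(40/47, 35/94)
obs 5: x=2 → posterior Normal(122/115, 7/23)
obs 6: x=3/4 → posterior Normal(551/544, 35/136)
obs 7: x=3 → posterior Normal(803/628, 35/157)
obs 8: x=0 → posterior Normal(803/712, 35/178)
obs 9: x=-2 → posterior Normal(635/796, 35/199)
obs 10: x=8 → posterior Normal(1307/880, 7/44)
obs 11: x=-5/2 → posterior Normal(1097/964, 35/241)
obs 12: x=4 → posterior Normal(1433/1048, 35/262)
obs 13: x=7 → posterior Normal(2021/1132, 35/283)
obs 14: x=4 → posterior Normal(2357/1216, 35/304)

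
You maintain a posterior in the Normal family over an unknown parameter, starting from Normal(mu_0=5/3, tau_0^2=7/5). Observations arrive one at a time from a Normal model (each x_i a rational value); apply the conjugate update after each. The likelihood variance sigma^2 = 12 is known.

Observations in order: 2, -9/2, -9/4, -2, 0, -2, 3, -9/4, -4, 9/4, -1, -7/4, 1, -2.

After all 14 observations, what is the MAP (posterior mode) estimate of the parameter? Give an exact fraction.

obs 1: x=2 → posterior Normal(114/67, 84/67)
obs 2: x=-9/2 → posterior Normal(165/148, 42/37)
obs 3: x=-9/4 → posterior Normal(89/108, 28/27)
obs 4: x=-2 → posterior Normal(211/352, 21/22)
obs 5: x=0 → posterior Normal(211/380, 84/95)
obs 6: x=-2 → posterior Normal(155/408, 14/17)
obs 7: x=3 → posterior Normal(239/436, 84/109)
obs 8: x=-9/4 → posterior Normal(11/29, 21/29)
obs 9: x=-4 → posterior Normal(16/123, 28/41)
obs 10: x=9/4 → posterior Normal(127/520, 42/65)
obs 11: x=-1 → posterior Normal(99/548, 84/137)
obs 12: x=-7/4 → posterior Normal(25/288, 7/12)
obs 13: x=1 → posterior Normal(39/302, 84/151)
obs 14: x=-2 → posterior Normal(11/316, 42/79)

11/316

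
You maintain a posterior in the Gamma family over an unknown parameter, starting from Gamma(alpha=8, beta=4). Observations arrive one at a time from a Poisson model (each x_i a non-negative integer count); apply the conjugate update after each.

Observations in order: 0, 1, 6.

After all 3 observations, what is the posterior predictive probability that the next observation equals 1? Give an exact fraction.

71213422649145/281474976710656

obs 1: x=0 → posterior Gamma(8, 5)
obs 2: x=1 → posterior Gamma(9, 6)
obs 3: x=6 → posterior Gamma(15, 7)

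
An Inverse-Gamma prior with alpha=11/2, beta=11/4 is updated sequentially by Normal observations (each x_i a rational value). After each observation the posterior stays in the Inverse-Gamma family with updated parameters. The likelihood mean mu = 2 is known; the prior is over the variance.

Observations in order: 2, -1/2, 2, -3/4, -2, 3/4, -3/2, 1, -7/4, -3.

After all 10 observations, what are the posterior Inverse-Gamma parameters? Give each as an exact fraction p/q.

obs 1: x=2 → posterior Inverse-Gamma(6, 11/4)
obs 2: x=-1/2 → posterior Inverse-Gamma(13/2, 47/8)
obs 3: x=2 → posterior Inverse-Gamma(7, 47/8)
obs 4: x=-3/4 → posterior Inverse-Gamma(15/2, 309/32)
obs 5: x=-2 → posterior Inverse-Gamma(8, 565/32)
obs 6: x=3/4 → posterior Inverse-Gamma(17/2, 295/16)
obs 7: x=-3/2 → posterior Inverse-Gamma(9, 393/16)
obs 8: x=1 → posterior Inverse-Gamma(19/2, 401/16)
obs 9: x=-7/4 → posterior Inverse-Gamma(10, 1027/32)
obs 10: x=-3 → posterior Inverse-Gamma(21/2, 1427/32)

alpha=21/2, beta=1427/32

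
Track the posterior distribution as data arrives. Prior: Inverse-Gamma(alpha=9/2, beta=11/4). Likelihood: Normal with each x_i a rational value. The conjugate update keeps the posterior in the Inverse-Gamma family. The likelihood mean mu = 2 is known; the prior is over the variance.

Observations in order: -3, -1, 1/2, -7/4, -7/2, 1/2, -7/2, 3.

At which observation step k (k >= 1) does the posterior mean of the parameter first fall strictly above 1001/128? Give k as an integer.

obs 1: x=-3 → posterior Inverse-Gamma(5, 61/4)
obs 2: x=-1 → posterior Inverse-Gamma(11/2, 79/4)
obs 3: x=1/2 → posterior Inverse-Gamma(6, 167/8)
obs 4: x=-7/4 → posterior Inverse-Gamma(13/2, 893/32)
obs 5: x=-7/2 → posterior Inverse-Gamma(7, 1377/32)
obs 6: x=1/2 → posterior Inverse-Gamma(15/2, 1413/32)
obs 7: x=-7/2 → posterior Inverse-Gamma(8, 1897/32)
obs 8: x=3 → posterior Inverse-Gamma(17/2, 1913/32)

k = 7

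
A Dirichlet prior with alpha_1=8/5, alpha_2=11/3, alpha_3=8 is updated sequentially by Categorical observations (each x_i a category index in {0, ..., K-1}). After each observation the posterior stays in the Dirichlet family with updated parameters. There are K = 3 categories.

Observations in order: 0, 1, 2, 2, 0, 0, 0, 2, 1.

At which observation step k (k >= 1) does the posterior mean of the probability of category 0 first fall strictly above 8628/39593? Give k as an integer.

k = 6

obs 1: x=0 → posterior Dirichlet(13/5, 11/3, 8)
obs 2: x=1 → posterior Dirichlet(13/5, 14/3, 8)
obs 3: x=2 → posterior Dirichlet(13/5, 14/3, 9)
obs 4: x=2 → posterior Dirichlet(13/5, 14/3, 10)
obs 5: x=0 → posterior Dirichlet(18/5, 14/3, 10)
obs 6: x=0 → posterior Dirichlet(23/5, 14/3, 10)
obs 7: x=0 → posterior Dirichlet(28/5, 14/3, 10)
obs 8: x=2 → posterior Dirichlet(28/5, 14/3, 11)
obs 9: x=1 → posterior Dirichlet(28/5, 17/3, 11)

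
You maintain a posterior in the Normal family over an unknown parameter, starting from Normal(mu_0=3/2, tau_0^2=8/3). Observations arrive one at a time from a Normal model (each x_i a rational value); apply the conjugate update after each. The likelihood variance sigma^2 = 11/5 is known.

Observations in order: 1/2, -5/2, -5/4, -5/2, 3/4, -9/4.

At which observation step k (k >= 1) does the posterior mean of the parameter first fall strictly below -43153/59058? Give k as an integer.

obs 1: x=1/2 → posterior Normal(139/146, 88/73)
obs 2: x=-5/2 → posterior Normal(-61/226, 88/113)
obs 3: x=-5/4 → posterior Normal(-161/306, 88/153)
obs 4: x=-5/2 → posterior Normal(-361/386, 88/193)
obs 5: x=3/4 → posterior Normal(-301/466, 88/233)
obs 6: x=-9/4 → posterior Normal(-37/42, 88/273)

k = 4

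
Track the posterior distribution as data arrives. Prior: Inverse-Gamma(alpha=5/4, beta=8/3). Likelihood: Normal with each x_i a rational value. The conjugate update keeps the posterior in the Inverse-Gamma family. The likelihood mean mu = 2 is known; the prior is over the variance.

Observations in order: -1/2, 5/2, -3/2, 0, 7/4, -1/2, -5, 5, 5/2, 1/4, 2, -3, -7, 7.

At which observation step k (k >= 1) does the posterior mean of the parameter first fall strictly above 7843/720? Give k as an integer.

k = 7

obs 1: x=-1/2 → posterior Inverse-Gamma(7/4, 139/24)
obs 2: x=5/2 → posterior Inverse-Gamma(9/4, 71/12)
obs 3: x=-3/2 → posterior Inverse-Gamma(11/4, 289/24)
obs 4: x=0 → posterior Inverse-Gamma(13/4, 337/24)
obs 5: x=7/4 → posterior Inverse-Gamma(15/4, 1351/96)
obs 6: x=-1/2 → posterior Inverse-Gamma(17/4, 1651/96)
obs 7: x=-5 → posterior Inverse-Gamma(19/4, 4003/96)
obs 8: x=5 → posterior Inverse-Gamma(21/4, 4435/96)
obs 9: x=5/2 → posterior Inverse-Gamma(23/4, 4447/96)
obs 10: x=1/4 → posterior Inverse-Gamma(25/4, 2297/48)
obs 11: x=2 → posterior Inverse-Gamma(27/4, 2297/48)
obs 12: x=-3 → posterior Inverse-Gamma(29/4, 2897/48)
obs 13: x=-7 → posterior Inverse-Gamma(31/4, 4841/48)
obs 14: x=7 → posterior Inverse-Gamma(33/4, 5441/48)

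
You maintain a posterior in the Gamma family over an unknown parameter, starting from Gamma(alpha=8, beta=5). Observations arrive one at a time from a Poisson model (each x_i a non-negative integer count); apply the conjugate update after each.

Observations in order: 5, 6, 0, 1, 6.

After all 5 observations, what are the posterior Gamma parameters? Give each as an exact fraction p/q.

alpha=26, beta=10

obs 1: x=5 → posterior Gamma(13, 6)
obs 2: x=6 → posterior Gamma(19, 7)
obs 3: x=0 → posterior Gamma(19, 8)
obs 4: x=1 → posterior Gamma(20, 9)
obs 5: x=6 → posterior Gamma(26, 10)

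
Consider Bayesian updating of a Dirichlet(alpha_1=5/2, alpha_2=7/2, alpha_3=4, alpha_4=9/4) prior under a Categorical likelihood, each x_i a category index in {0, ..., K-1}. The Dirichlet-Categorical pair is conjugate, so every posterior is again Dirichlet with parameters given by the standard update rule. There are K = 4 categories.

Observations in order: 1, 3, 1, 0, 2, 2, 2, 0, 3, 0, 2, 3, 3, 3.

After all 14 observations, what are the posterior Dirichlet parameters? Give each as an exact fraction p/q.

obs 1: x=1 → posterior Dirichlet(5/2, 9/2, 4, 9/4)
obs 2: x=3 → posterior Dirichlet(5/2, 9/2, 4, 13/4)
obs 3: x=1 → posterior Dirichlet(5/2, 11/2, 4, 13/4)
obs 4: x=0 → posterior Dirichlet(7/2, 11/2, 4, 13/4)
obs 5: x=2 → posterior Dirichlet(7/2, 11/2, 5, 13/4)
obs 6: x=2 → posterior Dirichlet(7/2, 11/2, 6, 13/4)
obs 7: x=2 → posterior Dirichlet(7/2, 11/2, 7, 13/4)
obs 8: x=0 → posterior Dirichlet(9/2, 11/2, 7, 13/4)
obs 9: x=3 → posterior Dirichlet(9/2, 11/2, 7, 17/4)
obs 10: x=0 → posterior Dirichlet(11/2, 11/2, 7, 17/4)
obs 11: x=2 → posterior Dirichlet(11/2, 11/2, 8, 17/4)
obs 12: x=3 → posterior Dirichlet(11/2, 11/2, 8, 21/4)
obs 13: x=3 → posterior Dirichlet(11/2, 11/2, 8, 25/4)
obs 14: x=3 → posterior Dirichlet(11/2, 11/2, 8, 29/4)

alpha_1=11/2, alpha_2=11/2, alpha_3=8, alpha_4=29/4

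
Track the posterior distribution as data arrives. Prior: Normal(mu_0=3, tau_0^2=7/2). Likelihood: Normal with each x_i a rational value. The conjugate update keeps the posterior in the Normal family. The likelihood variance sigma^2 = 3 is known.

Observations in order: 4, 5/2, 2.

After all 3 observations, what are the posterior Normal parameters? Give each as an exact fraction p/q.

obs 1: x=4 → posterior Normal(46/13, 21/13)
obs 2: x=5/2 → posterior Normal(127/40, 21/20)
obs 3: x=2 → posterior Normal(155/54, 7/9)

mu_0=155/54, tau_0^2=7/9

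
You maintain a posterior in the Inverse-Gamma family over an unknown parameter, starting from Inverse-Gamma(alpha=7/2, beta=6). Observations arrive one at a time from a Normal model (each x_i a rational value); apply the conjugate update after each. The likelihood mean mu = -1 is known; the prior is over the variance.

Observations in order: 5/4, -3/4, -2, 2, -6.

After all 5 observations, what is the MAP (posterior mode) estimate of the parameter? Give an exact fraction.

obs 1: x=5/4 → posterior Inverse-Gamma(4, 273/32)
obs 2: x=-3/4 → posterior Inverse-Gamma(9/2, 137/16)
obs 3: x=-2 → posterior Inverse-Gamma(5, 145/16)
obs 4: x=2 → posterior Inverse-Gamma(11/2, 217/16)
obs 5: x=-6 → posterior Inverse-Gamma(6, 417/16)

417/112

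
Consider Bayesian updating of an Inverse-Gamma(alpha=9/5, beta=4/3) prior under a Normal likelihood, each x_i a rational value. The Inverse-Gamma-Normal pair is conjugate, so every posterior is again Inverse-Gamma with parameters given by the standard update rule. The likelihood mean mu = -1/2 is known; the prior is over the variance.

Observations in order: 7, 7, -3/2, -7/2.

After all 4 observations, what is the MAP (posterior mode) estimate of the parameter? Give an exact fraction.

3755/288

obs 1: x=7 → posterior Inverse-Gamma(23/10, 707/24)
obs 2: x=7 → posterior Inverse-Gamma(14/5, 691/12)
obs 3: x=-3/2 → posterior Inverse-Gamma(33/10, 697/12)
obs 4: x=-7/2 → posterior Inverse-Gamma(19/5, 751/12)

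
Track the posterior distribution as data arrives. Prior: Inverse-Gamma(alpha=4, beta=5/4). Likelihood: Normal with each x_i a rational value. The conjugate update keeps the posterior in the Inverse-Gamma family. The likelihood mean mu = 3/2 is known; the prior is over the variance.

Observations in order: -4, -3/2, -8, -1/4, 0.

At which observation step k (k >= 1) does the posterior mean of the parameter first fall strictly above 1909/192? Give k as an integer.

k = 3

obs 1: x=-4 → posterior Inverse-Gamma(9/2, 131/8)
obs 2: x=-3/2 → posterior Inverse-Gamma(5, 167/8)
obs 3: x=-8 → posterior Inverse-Gamma(11/2, 66)
obs 4: x=-1/4 → posterior Inverse-Gamma(6, 2161/32)
obs 5: x=0 → posterior Inverse-Gamma(13/2, 2197/32)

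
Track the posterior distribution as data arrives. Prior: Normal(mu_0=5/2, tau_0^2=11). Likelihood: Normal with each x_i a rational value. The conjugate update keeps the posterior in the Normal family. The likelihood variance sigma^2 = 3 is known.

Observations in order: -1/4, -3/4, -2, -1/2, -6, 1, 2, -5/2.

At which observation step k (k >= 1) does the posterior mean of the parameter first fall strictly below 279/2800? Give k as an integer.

obs 1: x=-1/4 → posterior Normal(19/56, 33/14)
obs 2: x=-3/4 → posterior Normal(-7/50, 33/25)
obs 3: x=-2 → posterior Normal(-17/24, 11/12)
obs 4: x=-1/2 → posterior Normal(-31/47, 33/47)
obs 5: x=-6 → posterior Normal(-97/58, 33/58)
obs 6: x=1 → posterior Normal(-86/69, 11/23)
obs 7: x=2 → posterior Normal(-4/5, 33/80)
obs 8: x=-5/2 → posterior Normal(-183/182, 33/91)

k = 2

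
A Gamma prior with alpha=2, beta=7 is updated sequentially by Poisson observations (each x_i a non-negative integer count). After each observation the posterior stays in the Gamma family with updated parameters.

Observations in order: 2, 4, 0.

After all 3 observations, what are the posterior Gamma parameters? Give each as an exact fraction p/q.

alpha=8, beta=10

obs 1: x=2 → posterior Gamma(4, 8)
obs 2: x=4 → posterior Gamma(8, 9)
obs 3: x=0 → posterior Gamma(8, 10)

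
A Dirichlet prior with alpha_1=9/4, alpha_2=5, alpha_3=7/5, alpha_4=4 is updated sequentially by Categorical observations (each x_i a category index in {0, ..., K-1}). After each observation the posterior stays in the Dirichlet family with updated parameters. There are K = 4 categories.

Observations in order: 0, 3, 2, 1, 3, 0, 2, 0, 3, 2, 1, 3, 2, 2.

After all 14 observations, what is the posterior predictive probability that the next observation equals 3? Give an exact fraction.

obs 1: x=0 → posterior Dirichlet(13/4, 5, 7/5, 4)
obs 2: x=3 → posterior Dirichlet(13/4, 5, 7/5, 5)
obs 3: x=2 → posterior Dirichlet(13/4, 5, 12/5, 5)
obs 4: x=1 → posterior Dirichlet(13/4, 6, 12/5, 5)
obs 5: x=3 → posterior Dirichlet(13/4, 6, 12/5, 6)
obs 6: x=0 → posterior Dirichlet(17/4, 6, 12/5, 6)
obs 7: x=2 → posterior Dirichlet(17/4, 6, 17/5, 6)
obs 8: x=0 → posterior Dirichlet(21/4, 6, 17/5, 6)
obs 9: x=3 → posterior Dirichlet(21/4, 6, 17/5, 7)
obs 10: x=2 → posterior Dirichlet(21/4, 6, 22/5, 7)
obs 11: x=1 → posterior Dirichlet(21/4, 7, 22/5, 7)
obs 12: x=3 → posterior Dirichlet(21/4, 7, 22/5, 8)
obs 13: x=2 → posterior Dirichlet(21/4, 7, 27/5, 8)
obs 14: x=2 → posterior Dirichlet(21/4, 7, 32/5, 8)

160/533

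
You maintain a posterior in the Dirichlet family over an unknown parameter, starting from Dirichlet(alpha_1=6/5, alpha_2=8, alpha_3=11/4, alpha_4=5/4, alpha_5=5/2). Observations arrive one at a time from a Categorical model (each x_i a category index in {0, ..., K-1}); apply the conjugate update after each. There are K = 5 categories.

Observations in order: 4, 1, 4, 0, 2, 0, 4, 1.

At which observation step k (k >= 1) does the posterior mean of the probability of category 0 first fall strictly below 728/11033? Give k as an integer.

k = 3

obs 1: x=4 → posterior Dirichlet(6/5, 8, 11/4, 5/4, 7/2)
obs 2: x=1 → posterior Dirichlet(6/5, 9, 11/4, 5/4, 7/2)
obs 3: x=4 → posterior Dirichlet(6/5, 9, 11/4, 5/4, 9/2)
obs 4: x=0 → posterior Dirichlet(11/5, 9, 11/4, 5/4, 9/2)
obs 5: x=2 → posterior Dirichlet(11/5, 9, 15/4, 5/4, 9/2)
obs 6: x=0 → posterior Dirichlet(16/5, 9, 15/4, 5/4, 9/2)
obs 7: x=4 → posterior Dirichlet(16/5, 9, 15/4, 5/4, 11/2)
obs 8: x=1 → posterior Dirichlet(16/5, 10, 15/4, 5/4, 11/2)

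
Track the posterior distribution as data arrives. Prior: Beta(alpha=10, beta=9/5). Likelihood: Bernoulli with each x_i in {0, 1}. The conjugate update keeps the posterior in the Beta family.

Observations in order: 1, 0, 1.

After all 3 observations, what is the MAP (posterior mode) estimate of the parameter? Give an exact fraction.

obs 1: x=1 → posterior Beta(11, 9/5)
obs 2: x=0 → posterior Beta(11, 14/5)
obs 3: x=1 → posterior Beta(12, 14/5)

55/64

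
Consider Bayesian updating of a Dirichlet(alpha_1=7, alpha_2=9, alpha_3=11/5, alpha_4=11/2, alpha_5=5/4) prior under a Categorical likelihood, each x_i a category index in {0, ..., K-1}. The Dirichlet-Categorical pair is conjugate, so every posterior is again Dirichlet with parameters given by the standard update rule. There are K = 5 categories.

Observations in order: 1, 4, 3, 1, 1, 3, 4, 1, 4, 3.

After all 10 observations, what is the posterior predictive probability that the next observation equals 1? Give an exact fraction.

260/699

obs 1: x=1 → posterior Dirichlet(7, 10, 11/5, 11/2, 5/4)
obs 2: x=4 → posterior Dirichlet(7, 10, 11/5, 11/2, 9/4)
obs 3: x=3 → posterior Dirichlet(7, 10, 11/5, 13/2, 9/4)
obs 4: x=1 → posterior Dirichlet(7, 11, 11/5, 13/2, 9/4)
obs 5: x=1 → posterior Dirichlet(7, 12, 11/5, 13/2, 9/4)
obs 6: x=3 → posterior Dirichlet(7, 12, 11/5, 15/2, 9/4)
obs 7: x=4 → posterior Dirichlet(7, 12, 11/5, 15/2, 13/4)
obs 8: x=1 → posterior Dirichlet(7, 13, 11/5, 15/2, 13/4)
obs 9: x=4 → posterior Dirichlet(7, 13, 11/5, 15/2, 17/4)
obs 10: x=3 → posterior Dirichlet(7, 13, 11/5, 17/2, 17/4)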